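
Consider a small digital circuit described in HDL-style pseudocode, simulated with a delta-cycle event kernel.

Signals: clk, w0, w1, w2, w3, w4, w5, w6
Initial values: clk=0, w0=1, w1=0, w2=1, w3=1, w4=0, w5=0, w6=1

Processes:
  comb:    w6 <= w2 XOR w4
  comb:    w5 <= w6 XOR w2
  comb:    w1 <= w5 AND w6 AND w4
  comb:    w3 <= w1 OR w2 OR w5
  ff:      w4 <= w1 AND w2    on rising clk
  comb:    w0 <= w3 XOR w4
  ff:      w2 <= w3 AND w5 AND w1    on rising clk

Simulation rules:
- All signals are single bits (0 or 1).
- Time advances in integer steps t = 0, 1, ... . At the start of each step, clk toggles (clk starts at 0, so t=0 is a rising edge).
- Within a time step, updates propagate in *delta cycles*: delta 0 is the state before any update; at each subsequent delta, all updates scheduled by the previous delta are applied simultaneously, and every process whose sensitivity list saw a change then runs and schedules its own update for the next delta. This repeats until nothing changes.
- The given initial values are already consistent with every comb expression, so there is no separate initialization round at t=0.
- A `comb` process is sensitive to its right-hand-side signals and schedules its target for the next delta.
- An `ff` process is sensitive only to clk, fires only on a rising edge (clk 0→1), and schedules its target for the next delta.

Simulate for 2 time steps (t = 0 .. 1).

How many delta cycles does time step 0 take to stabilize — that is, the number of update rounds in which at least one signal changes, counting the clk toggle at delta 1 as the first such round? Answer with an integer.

t0.Δ0 w4=0 w6=1 w2=1 clk=0 w0=1 w1=0 w5=0 w3=1
t0.Δ1 w4=0 w6=1 w2=1 clk=1 w0=1 w1=0 w5=0 w3=1
t0.Δ2 w4=0 w6=1 w2=0 clk=1 w0=1 w1=0 w5=0 w3=1
t0.Δ3 w4=0 w6=0 w2=0 clk=1 w0=1 w1=0 w5=1 w3=0
t0.Δ4 w4=0 w6=0 w2=0 clk=1 w0=0 w1=0 w5=0 w3=1
t0.Δ5 w4=0 w6=0 w2=0 clk=1 w0=1 w1=0 w5=0 w3=0
t0.Δ6 w4=0 w6=0 w2=0 clk=1 w0=0 w1=0 w5=0 w3=0
t1.Δ0 w4=0 w6=0 w2=0 clk=1 w0=0 w1=0 w5=0 w3=0
t1.Δ1 w4=0 w6=0 w2=0 clk=0 w0=0 w1=0 w5=0 w3=0

6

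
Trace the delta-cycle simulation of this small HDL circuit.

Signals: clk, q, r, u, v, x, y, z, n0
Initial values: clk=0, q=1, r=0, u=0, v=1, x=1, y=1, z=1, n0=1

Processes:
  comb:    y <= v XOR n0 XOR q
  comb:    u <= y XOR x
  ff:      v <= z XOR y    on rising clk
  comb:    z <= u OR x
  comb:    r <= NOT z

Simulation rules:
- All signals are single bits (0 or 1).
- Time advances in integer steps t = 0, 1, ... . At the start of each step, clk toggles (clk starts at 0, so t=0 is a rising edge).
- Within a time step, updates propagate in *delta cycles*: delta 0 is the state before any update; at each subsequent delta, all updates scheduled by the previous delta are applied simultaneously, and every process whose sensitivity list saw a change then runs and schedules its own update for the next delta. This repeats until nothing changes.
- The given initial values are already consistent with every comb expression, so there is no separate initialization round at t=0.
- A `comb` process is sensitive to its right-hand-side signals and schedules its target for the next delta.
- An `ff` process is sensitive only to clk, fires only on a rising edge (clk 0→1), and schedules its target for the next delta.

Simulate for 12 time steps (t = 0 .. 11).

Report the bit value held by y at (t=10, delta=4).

t0.Δ0 x=1 y=1 n0=1 q=1 r=0 clk=0 v=1 u=0 z=1
t0.Δ1 x=1 y=1 n0=1 q=1 r=0 clk=1 v=1 u=0 z=1
t0.Δ2 x=1 y=1 n0=1 q=1 r=0 clk=1 v=0 u=0 z=1
t0.Δ3 x=1 y=0 n0=1 q=1 r=0 clk=1 v=0 u=0 z=1
t0.Δ4 x=1 y=0 n0=1 q=1 r=0 clk=1 v=0 u=1 z=1
t1.Δ0 x=1 y=0 n0=1 q=1 r=0 clk=1 v=0 u=1 z=1
t1.Δ1 x=1 y=0 n0=1 q=1 r=0 clk=0 v=0 u=1 z=1
t2.Δ0 x=1 y=0 n0=1 q=1 r=0 clk=0 v=0 u=1 z=1
t2.Δ1 x=1 y=0 n0=1 q=1 r=0 clk=1 v=0 u=1 z=1
t2.Δ2 x=1 y=0 n0=1 q=1 r=0 clk=1 v=1 u=1 z=1
t2.Δ3 x=1 y=1 n0=1 q=1 r=0 clk=1 v=1 u=1 z=1
t2.Δ4 x=1 y=1 n0=1 q=1 r=0 clk=1 v=1 u=0 z=1
t3.Δ0 x=1 y=1 n0=1 q=1 r=0 clk=1 v=1 u=0 z=1
t3.Δ1 x=1 y=1 n0=1 q=1 r=0 clk=0 v=1 u=0 z=1
t4.Δ0 x=1 y=1 n0=1 q=1 r=0 clk=0 v=1 u=0 z=1
t4.Δ1 x=1 y=1 n0=1 q=1 r=0 clk=1 v=1 u=0 z=1
t4.Δ2 x=1 y=1 n0=1 q=1 r=0 clk=1 v=0 u=0 z=1
t4.Δ3 x=1 y=0 n0=1 q=1 r=0 clk=1 v=0 u=0 z=1
t4.Δ4 x=1 y=0 n0=1 q=1 r=0 clk=1 v=0 u=1 z=1
t5.Δ0 x=1 y=0 n0=1 q=1 r=0 clk=1 v=0 u=1 z=1
t5.Δ1 x=1 y=0 n0=1 q=1 r=0 clk=0 v=0 u=1 z=1
t6.Δ0 x=1 y=0 n0=1 q=1 r=0 clk=0 v=0 u=1 z=1
t6.Δ1 x=1 y=0 n0=1 q=1 r=0 clk=1 v=0 u=1 z=1
t6.Δ2 x=1 y=0 n0=1 q=1 r=0 clk=1 v=1 u=1 z=1
t6.Δ3 x=1 y=1 n0=1 q=1 r=0 clk=1 v=1 u=1 z=1
t6.Δ4 x=1 y=1 n0=1 q=1 r=0 clk=1 v=1 u=0 z=1
t7.Δ0 x=1 y=1 n0=1 q=1 r=0 clk=1 v=1 u=0 z=1
t7.Δ1 x=1 y=1 n0=1 q=1 r=0 clk=0 v=1 u=0 z=1
t8.Δ0 x=1 y=1 n0=1 q=1 r=0 clk=0 v=1 u=0 z=1
t8.Δ1 x=1 y=1 n0=1 q=1 r=0 clk=1 v=1 u=0 z=1
t8.Δ2 x=1 y=1 n0=1 q=1 r=0 clk=1 v=0 u=0 z=1
t8.Δ3 x=1 y=0 n0=1 q=1 r=0 clk=1 v=0 u=0 z=1
t8.Δ4 x=1 y=0 n0=1 q=1 r=0 clk=1 v=0 u=1 z=1
t9.Δ0 x=1 y=0 n0=1 q=1 r=0 clk=1 v=0 u=1 z=1
t9.Δ1 x=1 y=0 n0=1 q=1 r=0 clk=0 v=0 u=1 z=1
t10.Δ0 x=1 y=0 n0=1 q=1 r=0 clk=0 v=0 u=1 z=1
t10.Δ1 x=1 y=0 n0=1 q=1 r=0 clk=1 v=0 u=1 z=1
t10.Δ2 x=1 y=0 n0=1 q=1 r=0 clk=1 v=1 u=1 z=1
t10.Δ3 x=1 y=1 n0=1 q=1 r=0 clk=1 v=1 u=1 z=1
t10.Δ4 x=1 y=1 n0=1 q=1 r=0 clk=1 v=1 u=0 z=1
t11.Δ0 x=1 y=1 n0=1 q=1 r=0 clk=1 v=1 u=0 z=1
t11.Δ1 x=1 y=1 n0=1 q=1 r=0 clk=0 v=1 u=0 z=1

1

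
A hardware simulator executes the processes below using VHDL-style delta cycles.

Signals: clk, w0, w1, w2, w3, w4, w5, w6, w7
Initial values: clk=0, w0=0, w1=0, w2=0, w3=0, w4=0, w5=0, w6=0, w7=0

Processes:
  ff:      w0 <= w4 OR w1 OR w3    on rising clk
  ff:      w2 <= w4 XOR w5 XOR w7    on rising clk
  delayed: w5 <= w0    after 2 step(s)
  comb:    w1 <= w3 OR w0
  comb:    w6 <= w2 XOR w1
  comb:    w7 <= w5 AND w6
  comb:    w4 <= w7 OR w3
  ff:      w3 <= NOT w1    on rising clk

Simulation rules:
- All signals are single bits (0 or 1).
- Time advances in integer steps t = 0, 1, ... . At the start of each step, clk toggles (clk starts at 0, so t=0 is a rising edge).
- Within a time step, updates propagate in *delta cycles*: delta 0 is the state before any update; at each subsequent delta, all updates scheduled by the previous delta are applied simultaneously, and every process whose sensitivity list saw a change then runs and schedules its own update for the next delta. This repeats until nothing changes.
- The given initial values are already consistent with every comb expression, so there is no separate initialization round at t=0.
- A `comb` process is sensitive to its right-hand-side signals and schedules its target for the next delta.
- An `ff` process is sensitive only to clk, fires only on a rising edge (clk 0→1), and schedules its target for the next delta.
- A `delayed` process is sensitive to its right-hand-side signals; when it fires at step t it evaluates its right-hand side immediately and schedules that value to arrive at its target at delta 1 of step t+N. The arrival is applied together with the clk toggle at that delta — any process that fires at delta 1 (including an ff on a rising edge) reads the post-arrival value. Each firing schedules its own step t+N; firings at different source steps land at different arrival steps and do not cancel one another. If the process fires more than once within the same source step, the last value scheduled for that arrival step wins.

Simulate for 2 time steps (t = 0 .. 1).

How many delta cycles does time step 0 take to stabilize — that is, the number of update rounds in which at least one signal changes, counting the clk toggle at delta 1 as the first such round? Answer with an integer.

t0.Δ0 w3=0 w6=0 w5=0 w7=0 w4=0 w0=0 w2=0 clk=0 w1=0
t0.Δ1 w3=0 w6=0 w5=0 w7=0 w4=0 w0=0 w2=0 clk=1 w1=0
t0.Δ2 w3=1 w6=0 w5=0 w7=0 w4=0 w0=0 w2=0 clk=1 w1=0
t0.Δ3 w3=1 w6=0 w5=0 w7=0 w4=1 w0=0 w2=0 clk=1 w1=1
t0.Δ4 w3=1 w6=1 w5=0 w7=0 w4=1 w0=0 w2=0 clk=1 w1=1
t1.Δ0 w3=1 w6=1 w5=0 w7=0 w4=1 w0=0 w2=0 clk=1 w1=1
t1.Δ1 w3=1 w6=1 w5=0 w7=0 w4=1 w0=0 w2=0 clk=0 w1=1

4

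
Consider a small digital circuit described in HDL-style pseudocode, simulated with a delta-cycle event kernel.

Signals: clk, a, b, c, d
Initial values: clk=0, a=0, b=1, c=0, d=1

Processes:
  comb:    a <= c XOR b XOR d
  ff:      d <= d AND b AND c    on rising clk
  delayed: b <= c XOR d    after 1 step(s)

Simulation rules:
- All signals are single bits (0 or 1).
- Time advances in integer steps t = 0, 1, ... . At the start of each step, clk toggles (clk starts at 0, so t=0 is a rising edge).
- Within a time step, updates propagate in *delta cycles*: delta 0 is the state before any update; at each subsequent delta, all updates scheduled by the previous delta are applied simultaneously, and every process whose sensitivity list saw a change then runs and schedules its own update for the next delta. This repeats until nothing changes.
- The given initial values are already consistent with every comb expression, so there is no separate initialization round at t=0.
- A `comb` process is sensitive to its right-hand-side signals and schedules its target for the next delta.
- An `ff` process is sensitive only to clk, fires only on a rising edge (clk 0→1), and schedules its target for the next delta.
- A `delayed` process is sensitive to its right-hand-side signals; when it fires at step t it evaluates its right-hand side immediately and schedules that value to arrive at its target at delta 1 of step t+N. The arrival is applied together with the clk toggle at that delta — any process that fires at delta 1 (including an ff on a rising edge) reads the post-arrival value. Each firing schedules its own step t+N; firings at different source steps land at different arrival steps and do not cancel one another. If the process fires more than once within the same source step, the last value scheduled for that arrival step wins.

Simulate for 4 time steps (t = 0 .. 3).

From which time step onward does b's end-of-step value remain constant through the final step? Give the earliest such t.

1

t=0 Δ0: c=0 a=0 clk=0 b=1 d=1
  Δ1: clk:0→1
  Δ2: d:1→0
  Δ3: a:0→1
  (3Δ to stable)
t=1 Δ0: c=0 a=1 clk=1 b=1 d=0
  Δ1: clk:1→0, b:1→0
  Δ2: a:1→0
  (2Δ to stable)
t=2 Δ0: c=0 a=0 clk=0 b=0 d=0
  Δ1: clk:0→1
  (1Δ to stable)
t=3 Δ0: c=0 a=0 clk=1 b=0 d=0
  Δ1: clk:1→0
  (1Δ to stable)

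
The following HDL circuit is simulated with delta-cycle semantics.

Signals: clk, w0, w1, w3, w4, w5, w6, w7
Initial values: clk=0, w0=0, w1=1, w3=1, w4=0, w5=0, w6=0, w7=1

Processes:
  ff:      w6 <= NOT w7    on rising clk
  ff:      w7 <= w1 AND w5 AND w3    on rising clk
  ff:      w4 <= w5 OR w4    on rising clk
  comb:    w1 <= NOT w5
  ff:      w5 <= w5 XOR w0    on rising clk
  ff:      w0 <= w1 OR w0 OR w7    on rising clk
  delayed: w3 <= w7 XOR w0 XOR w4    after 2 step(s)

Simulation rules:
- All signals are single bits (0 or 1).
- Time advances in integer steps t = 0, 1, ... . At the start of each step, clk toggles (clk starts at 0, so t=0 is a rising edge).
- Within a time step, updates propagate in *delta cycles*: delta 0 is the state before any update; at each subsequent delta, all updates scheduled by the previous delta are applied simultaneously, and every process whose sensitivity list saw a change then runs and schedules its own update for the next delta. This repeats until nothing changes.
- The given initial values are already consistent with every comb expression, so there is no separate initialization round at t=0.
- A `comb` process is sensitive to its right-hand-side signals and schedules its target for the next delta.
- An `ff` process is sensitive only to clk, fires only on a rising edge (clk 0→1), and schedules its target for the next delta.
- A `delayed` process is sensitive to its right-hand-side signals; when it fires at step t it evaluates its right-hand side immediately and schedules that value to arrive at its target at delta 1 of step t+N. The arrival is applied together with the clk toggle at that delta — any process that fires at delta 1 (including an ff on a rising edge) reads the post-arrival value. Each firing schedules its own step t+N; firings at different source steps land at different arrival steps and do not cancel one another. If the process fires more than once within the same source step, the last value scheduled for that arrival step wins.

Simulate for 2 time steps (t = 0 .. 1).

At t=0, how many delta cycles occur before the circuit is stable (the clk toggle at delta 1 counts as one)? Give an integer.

2

t=0 Δ0: w5=0 w4=0 w0=0 w6=0 w3=1 clk=0 w1=1 w7=1
  Δ1: clk:0→1
  Δ2: w0:0→1, w7:1→0
  (2Δ to stable)
t=1 Δ0: w5=0 w4=0 w0=1 w6=0 w3=1 clk=1 w1=1 w7=0
  Δ1: clk:1→0
  (1Δ to stable)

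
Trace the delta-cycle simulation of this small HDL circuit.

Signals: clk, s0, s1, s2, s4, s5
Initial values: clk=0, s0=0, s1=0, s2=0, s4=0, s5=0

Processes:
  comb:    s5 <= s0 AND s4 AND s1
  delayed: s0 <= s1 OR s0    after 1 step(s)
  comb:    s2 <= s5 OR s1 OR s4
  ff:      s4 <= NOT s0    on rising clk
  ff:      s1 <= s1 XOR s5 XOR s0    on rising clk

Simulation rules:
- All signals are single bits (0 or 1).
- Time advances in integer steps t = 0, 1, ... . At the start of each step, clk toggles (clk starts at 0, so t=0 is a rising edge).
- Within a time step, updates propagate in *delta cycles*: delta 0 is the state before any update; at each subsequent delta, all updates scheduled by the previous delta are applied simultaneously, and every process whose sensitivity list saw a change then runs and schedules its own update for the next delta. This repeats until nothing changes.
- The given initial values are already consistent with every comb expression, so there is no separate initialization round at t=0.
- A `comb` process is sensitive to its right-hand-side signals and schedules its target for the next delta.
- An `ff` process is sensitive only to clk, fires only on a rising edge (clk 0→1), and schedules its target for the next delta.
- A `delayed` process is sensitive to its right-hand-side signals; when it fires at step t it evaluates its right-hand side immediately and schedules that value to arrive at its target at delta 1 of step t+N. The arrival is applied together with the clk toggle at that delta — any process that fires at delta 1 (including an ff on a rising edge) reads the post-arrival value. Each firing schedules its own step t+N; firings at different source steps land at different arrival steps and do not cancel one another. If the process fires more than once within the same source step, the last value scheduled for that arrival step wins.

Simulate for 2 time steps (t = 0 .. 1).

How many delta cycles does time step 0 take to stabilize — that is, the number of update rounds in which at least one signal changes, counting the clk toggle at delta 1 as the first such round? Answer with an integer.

t0.Δ0 clk=0 s5=0 s2=0 s1=0 s0=0 s4=0
t0.Δ1 clk=1 s5=0 s2=0 s1=0 s0=0 s4=0
t0.Δ2 clk=1 s5=0 s2=0 s1=0 s0=0 s4=1
t0.Δ3 clk=1 s5=0 s2=1 s1=0 s0=0 s4=1
t1.Δ0 clk=1 s5=0 s2=1 s1=0 s0=0 s4=1
t1.Δ1 clk=0 s5=0 s2=1 s1=0 s0=0 s4=1

3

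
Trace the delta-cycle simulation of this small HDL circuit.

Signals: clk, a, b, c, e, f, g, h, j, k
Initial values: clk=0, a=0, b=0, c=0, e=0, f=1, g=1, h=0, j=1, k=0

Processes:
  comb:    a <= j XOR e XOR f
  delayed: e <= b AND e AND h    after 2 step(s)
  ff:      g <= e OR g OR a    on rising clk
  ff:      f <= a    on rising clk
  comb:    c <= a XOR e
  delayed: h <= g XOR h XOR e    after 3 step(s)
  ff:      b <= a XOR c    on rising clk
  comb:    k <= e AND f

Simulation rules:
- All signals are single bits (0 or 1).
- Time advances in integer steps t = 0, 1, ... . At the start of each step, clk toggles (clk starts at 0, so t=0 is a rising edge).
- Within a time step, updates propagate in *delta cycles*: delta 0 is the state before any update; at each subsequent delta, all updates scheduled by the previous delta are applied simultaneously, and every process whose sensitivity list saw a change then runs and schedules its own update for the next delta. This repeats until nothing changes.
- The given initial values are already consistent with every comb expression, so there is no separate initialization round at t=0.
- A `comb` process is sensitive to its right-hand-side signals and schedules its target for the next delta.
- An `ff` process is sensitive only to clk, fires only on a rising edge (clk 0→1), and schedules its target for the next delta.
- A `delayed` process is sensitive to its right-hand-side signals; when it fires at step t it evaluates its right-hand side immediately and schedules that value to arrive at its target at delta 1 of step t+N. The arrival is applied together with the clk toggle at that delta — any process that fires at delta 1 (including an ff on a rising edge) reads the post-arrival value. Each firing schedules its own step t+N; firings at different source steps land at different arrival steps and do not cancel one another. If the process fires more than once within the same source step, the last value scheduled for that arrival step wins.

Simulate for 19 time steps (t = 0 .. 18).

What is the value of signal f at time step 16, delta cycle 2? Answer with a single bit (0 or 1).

0

t=0 Δ0: f=1 h=0 j=1 g=1 c=0 k=0 clk=0 e=0 b=0 a=0
  Δ1: clk:0→1
  Δ2: f:1→0
  Δ3: a:0→1
  Δ4: c:0→1
  (4Δ to stable)
t=1 Δ0: f=0 h=0 j=1 g=1 c=1 k=0 clk=1 e=0 b=0 a=1
  Δ1: clk:1→0
  (1Δ to stable)
t=2 Δ0: f=0 h=0 j=1 g=1 c=1 k=0 clk=0 e=0 b=0 a=1
  Δ1: clk:0→1
  Δ2: f:0→1
  Δ3: a:1→0
  Δ4: c:1→0
  (4Δ to stable)
t=3 Δ0: f=1 h=0 j=1 g=1 c=0 k=0 clk=1 e=0 b=0 a=0
  Δ1: clk:1→0
  (1Δ to stable)
t=4 Δ0: f=1 h=0 j=1 g=1 c=0 k=0 clk=0 e=0 b=0 a=0
  Δ1: clk:0→1
  Δ2: f:1→0
  Δ3: a:0→1
  Δ4: c:0→1
  (4Δ to stable)
t=5 Δ0: f=0 h=0 j=1 g=1 c=1 k=0 clk=1 e=0 b=0 a=1
  Δ1: clk:1→0
  (1Δ to stable)
t=6 Δ0: f=0 h=0 j=1 g=1 c=1 k=0 clk=0 e=0 b=0 a=1
  Δ1: clk:0→1
  Δ2: f:0→1
  Δ3: a:1→0
  Δ4: c:1→0
  (4Δ to stable)
t=7 Δ0: f=1 h=0 j=1 g=1 c=0 k=0 clk=1 e=0 b=0 a=0
  Δ1: clk:1→0
  (1Δ to stable)
t=8 Δ0: f=1 h=0 j=1 g=1 c=0 k=0 clk=0 e=0 b=0 a=0
  Δ1: clk:0→1
  Δ2: f:1→0
  Δ3: a:0→1
  Δ4: c:0→1
  (4Δ to stable)
t=9 Δ0: f=0 h=0 j=1 g=1 c=1 k=0 clk=1 e=0 b=0 a=1
  Δ1: clk:1→0
  (1Δ to stable)
t=10 Δ0: f=0 h=0 j=1 g=1 c=1 k=0 clk=0 e=0 b=0 a=1
  Δ1: clk:0→1
  Δ2: f:0→1
  Δ3: a:1→0
  Δ4: c:1→0
  (4Δ to stable)
t=11 Δ0: f=1 h=0 j=1 g=1 c=0 k=0 clk=1 e=0 b=0 a=0
  Δ1: clk:1→0
  (1Δ to stable)
t=12 Δ0: f=1 h=0 j=1 g=1 c=0 k=0 clk=0 e=0 b=0 a=0
  Δ1: clk:0→1
  Δ2: f:1→0
  Δ3: a:0→1
  Δ4: c:0→1
  (4Δ to stable)
t=13 Δ0: f=0 h=0 j=1 g=1 c=1 k=0 clk=1 e=0 b=0 a=1
  Δ1: clk:1→0
  (1Δ to stable)
t=14 Δ0: f=0 h=0 j=1 g=1 c=1 k=0 clk=0 e=0 b=0 a=1
  Δ1: clk:0→1
  Δ2: f:0→1
  Δ3: a:1→0
  Δ4: c:1→0
  (4Δ to stable)
t=15 Δ0: f=1 h=0 j=1 g=1 c=0 k=0 clk=1 e=0 b=0 a=0
  Δ1: clk:1→0
  (1Δ to stable)
t=16 Δ0: f=1 h=0 j=1 g=1 c=0 k=0 clk=0 e=0 b=0 a=0
  Δ1: clk:0→1
  Δ2: f:1→0
  Δ3: a:0→1
  Δ4: c:0→1
  (4Δ to stable)
t=17 Δ0: f=0 h=0 j=1 g=1 c=1 k=0 clk=1 e=0 b=0 a=1
  Δ1: clk:1→0
  (1Δ to stable)
t=18 Δ0: f=0 h=0 j=1 g=1 c=1 k=0 clk=0 e=0 b=0 a=1
  Δ1: clk:0→1
  Δ2: f:0→1
  Δ3: a:1→0
  Δ4: c:1→0
  (4Δ to stable)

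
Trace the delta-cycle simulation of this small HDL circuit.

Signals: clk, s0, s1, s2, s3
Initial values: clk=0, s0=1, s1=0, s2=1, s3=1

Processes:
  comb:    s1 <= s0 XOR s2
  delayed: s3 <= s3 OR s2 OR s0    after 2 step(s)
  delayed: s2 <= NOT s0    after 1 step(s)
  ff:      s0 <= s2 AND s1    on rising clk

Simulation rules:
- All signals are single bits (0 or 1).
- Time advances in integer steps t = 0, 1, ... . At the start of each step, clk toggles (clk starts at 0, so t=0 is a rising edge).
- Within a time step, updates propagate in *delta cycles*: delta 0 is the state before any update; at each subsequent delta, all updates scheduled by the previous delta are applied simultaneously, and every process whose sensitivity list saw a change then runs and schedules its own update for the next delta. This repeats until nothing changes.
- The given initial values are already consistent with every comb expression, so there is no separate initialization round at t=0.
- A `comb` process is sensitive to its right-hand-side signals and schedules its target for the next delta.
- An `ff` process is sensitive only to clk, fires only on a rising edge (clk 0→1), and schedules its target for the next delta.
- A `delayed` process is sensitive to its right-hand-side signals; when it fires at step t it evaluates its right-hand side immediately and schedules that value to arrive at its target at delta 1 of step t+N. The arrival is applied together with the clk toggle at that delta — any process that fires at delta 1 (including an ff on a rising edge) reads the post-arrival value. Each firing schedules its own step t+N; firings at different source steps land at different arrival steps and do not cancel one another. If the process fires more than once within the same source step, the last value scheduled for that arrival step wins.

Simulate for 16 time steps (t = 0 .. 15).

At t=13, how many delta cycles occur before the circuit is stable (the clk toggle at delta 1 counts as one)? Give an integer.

2

t=0 Δ0: clk=0 s1=0 s3=1 s2=1 s0=1
  Δ1: clk:0→1
  Δ2: s0:1→0
  Δ3: s1:0→1
  (3Δ to stable)
t=1 Δ0: clk=1 s1=1 s3=1 s2=1 s0=0
  Δ1: clk:1→0
  (1Δ to stable)
t=2 Δ0: clk=0 s1=1 s3=1 s2=1 s0=0
  Δ1: clk:0→1
  Δ2: s0:0→1
  Δ3: s1:1→0
  (3Δ to stable)
t=3 Δ0: clk=1 s1=0 s3=1 s2=1 s0=1
  Δ1: clk:1→0, s2:1→0
  Δ2: s1:0→1
  (2Δ to stable)
t=4 Δ0: clk=0 s1=1 s3=1 s2=0 s0=1
  Δ1: clk:0→1
  Δ2: s0:1→0
  Δ3: s1:1→0
  (3Δ to stable)
t=5 Δ0: clk=1 s1=0 s3=1 s2=0 s0=0
  Δ1: clk:1→0, s2:0→1
  Δ2: s1:0→1
  (2Δ to stable)
t=6 Δ0: clk=0 s1=1 s3=1 s2=1 s0=0
  Δ1: clk:0→1
  Δ2: s0:0→1
  Δ3: s1:1→0
  (3Δ to stable)
t=7 Δ0: clk=1 s1=0 s3=1 s2=1 s0=1
  Δ1: clk:1→0, s2:1→0
  Δ2: s1:0→1
  (2Δ to stable)
t=8 Δ0: clk=0 s1=1 s3=1 s2=0 s0=1
  Δ1: clk:0→1
  Δ2: s0:1→0
  Δ3: s1:1→0
  (3Δ to stable)
t=9 Δ0: clk=1 s1=0 s3=1 s2=0 s0=0
  Δ1: clk:1→0, s2:0→1
  Δ2: s1:0→1
  (2Δ to stable)
t=10 Δ0: clk=0 s1=1 s3=1 s2=1 s0=0
  Δ1: clk:0→1
  Δ2: s0:0→1
  Δ3: s1:1→0
  (3Δ to stable)
t=11 Δ0: clk=1 s1=0 s3=1 s2=1 s0=1
  Δ1: clk:1→0, s2:1→0
  Δ2: s1:0→1
  (2Δ to stable)
t=12 Δ0: clk=0 s1=1 s3=1 s2=0 s0=1
  Δ1: clk:0→1
  Δ2: s0:1→0
  Δ3: s1:1→0
  (3Δ to stable)
t=13 Δ0: clk=1 s1=0 s3=1 s2=0 s0=0
  Δ1: clk:1→0, s2:0→1
  Δ2: s1:0→1
  (2Δ to stable)
t=14 Δ0: clk=0 s1=1 s3=1 s2=1 s0=0
  Δ1: clk:0→1
  Δ2: s0:0→1
  Δ3: s1:1→0
  (3Δ to stable)
t=15 Δ0: clk=1 s1=0 s3=1 s2=1 s0=1
  Δ1: clk:1→0, s2:1→0
  Δ2: s1:0→1
  (2Δ to stable)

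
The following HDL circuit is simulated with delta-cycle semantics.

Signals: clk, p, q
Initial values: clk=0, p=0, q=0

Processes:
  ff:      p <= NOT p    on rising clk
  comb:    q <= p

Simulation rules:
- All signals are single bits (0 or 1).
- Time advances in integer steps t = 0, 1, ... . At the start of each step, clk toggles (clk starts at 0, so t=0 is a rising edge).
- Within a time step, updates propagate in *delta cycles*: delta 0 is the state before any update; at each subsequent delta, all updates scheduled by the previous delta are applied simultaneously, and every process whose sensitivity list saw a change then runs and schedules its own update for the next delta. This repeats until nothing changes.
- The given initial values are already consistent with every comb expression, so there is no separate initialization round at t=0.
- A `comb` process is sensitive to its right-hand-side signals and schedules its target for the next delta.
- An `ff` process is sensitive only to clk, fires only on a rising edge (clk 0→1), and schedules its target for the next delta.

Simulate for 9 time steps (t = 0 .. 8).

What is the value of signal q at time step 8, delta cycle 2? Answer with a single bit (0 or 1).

0

t0.Δ0 p=0 q=0 clk=0
t0.Δ1 p=0 q=0 clk=1
t0.Δ2 p=1 q=0 clk=1
t0.Δ3 p=1 q=1 clk=1
t1.Δ0 p=1 q=1 clk=1
t1.Δ1 p=1 q=1 clk=0
t2.Δ0 p=1 q=1 clk=0
t2.Δ1 p=1 q=1 clk=1
t2.Δ2 p=0 q=1 clk=1
t2.Δ3 p=0 q=0 clk=1
t3.Δ0 p=0 q=0 clk=1
t3.Δ1 p=0 q=0 clk=0
t4.Δ0 p=0 q=0 clk=0
t4.Δ1 p=0 q=0 clk=1
t4.Δ2 p=1 q=0 clk=1
t4.Δ3 p=1 q=1 clk=1
t5.Δ0 p=1 q=1 clk=1
t5.Δ1 p=1 q=1 clk=0
t6.Δ0 p=1 q=1 clk=0
t6.Δ1 p=1 q=1 clk=1
t6.Δ2 p=0 q=1 clk=1
t6.Δ3 p=0 q=0 clk=1
t7.Δ0 p=0 q=0 clk=1
t7.Δ1 p=0 q=0 clk=0
t8.Δ0 p=0 q=0 clk=0
t8.Δ1 p=0 q=0 clk=1
t8.Δ2 p=1 q=0 clk=1
t8.Δ3 p=1 q=1 clk=1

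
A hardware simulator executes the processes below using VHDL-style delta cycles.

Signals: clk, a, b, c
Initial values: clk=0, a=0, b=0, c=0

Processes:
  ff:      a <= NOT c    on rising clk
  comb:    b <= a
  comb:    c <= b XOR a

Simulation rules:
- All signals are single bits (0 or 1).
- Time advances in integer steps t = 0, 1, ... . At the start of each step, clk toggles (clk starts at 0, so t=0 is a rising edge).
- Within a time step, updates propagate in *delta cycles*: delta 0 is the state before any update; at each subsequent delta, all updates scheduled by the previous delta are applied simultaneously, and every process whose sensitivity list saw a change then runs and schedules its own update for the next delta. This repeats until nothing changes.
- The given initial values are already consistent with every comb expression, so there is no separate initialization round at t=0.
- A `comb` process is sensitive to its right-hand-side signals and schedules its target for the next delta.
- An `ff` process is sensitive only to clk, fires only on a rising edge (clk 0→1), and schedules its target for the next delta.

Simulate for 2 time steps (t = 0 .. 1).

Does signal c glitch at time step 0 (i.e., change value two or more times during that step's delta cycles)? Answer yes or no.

[bits: c,clk,a,b]
t=0: Δ0=0000 Δ1=0100 Δ2=0110 Δ3=1111 Δ4=0111 | 4Δ
t=1: Δ0=0111 Δ1=0011 | 1Δ

yes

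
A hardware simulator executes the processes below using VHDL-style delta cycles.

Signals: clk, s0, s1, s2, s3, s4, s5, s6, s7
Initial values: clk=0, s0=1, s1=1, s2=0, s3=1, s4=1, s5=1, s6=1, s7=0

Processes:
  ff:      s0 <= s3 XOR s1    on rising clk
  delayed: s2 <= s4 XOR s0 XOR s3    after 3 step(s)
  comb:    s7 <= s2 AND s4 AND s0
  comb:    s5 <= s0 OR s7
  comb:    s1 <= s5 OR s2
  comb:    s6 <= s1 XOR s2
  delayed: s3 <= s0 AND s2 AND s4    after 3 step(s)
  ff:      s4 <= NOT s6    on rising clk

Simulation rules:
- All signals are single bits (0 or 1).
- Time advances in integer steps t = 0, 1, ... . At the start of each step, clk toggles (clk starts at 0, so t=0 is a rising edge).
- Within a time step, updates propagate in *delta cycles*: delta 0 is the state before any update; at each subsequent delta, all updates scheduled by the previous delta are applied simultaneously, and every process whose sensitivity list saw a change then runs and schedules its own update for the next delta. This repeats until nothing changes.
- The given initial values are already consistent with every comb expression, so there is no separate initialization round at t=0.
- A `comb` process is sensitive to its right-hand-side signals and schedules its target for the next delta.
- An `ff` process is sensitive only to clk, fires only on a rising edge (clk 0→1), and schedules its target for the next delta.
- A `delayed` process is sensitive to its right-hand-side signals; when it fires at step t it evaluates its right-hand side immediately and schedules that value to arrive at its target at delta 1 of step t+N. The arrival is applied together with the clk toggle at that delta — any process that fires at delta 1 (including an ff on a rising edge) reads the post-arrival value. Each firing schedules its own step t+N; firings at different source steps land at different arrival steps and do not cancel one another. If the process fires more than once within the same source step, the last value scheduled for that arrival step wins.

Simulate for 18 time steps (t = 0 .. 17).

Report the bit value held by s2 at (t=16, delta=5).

0

t=0 Δ0: s4=1 s5=1 s2=0 s7=0 s0=1 s1=1 s6=1 s3=1 clk=0
  Δ1: clk:0→1
  Δ2: s4:1→0, s0:1→0
  Δ3: s5:1→0
  Δ4: s1:1→0
  Δ5: s6:1→0
  (5Δ to stable)
t=1 Δ0: s4=0 s5=0 s2=0 s7=0 s0=0 s1=0 s6=0 s3=1 clk=1
  Δ1: clk:1→0
  (1Δ to stable)
t=2 Δ0: s4=0 s5=0 s2=0 s7=0 s0=0 s1=0 s6=0 s3=1 clk=0
  Δ1: clk:0→1
  Δ2: s4:0→1, s0:0→1
  Δ3: s5:0→1
  Δ4: s1:0→1
  Δ5: s6:0→1
  (5Δ to stable)
t=3 Δ0: s4=1 s5=1 s2=0 s7=0 s0=1 s1=1 s6=1 s3=1 clk=1
  Δ1: s2:0→1, s3:1→0, clk:1→0
  Δ2: s7:0→1, s6:1→0
  (2Δ to stable)
t=4 Δ0: s4=1 s5=1 s2=1 s7=1 s0=1 s1=1 s6=0 s3=0 clk=0
  Δ1: clk:0→1
  (1Δ to stable)
t=5 Δ0: s4=1 s5=1 s2=1 s7=1 s0=1 s1=1 s6=0 s3=0 clk=1
  Δ1: clk:1→0
  (1Δ to stable)
t=6 Δ0: s4=1 s5=1 s2=1 s7=1 s0=1 s1=1 s6=0 s3=0 clk=0
  Δ1: s2:1→0, s3:0→1, clk:0→1
  Δ2: s7:1→0, s0:1→0, s6:0→1
  Δ3: s5:1→0
  Δ4: s1:1→0
  Δ5: s6:1→0
  (5Δ to stable)
t=7 Δ0: s4=1 s5=0 s2=0 s7=0 s0=0 s1=0 s6=0 s3=1 clk=1
  Δ1: clk:1→0
  (1Δ to stable)
t=8 Δ0: s4=1 s5=0 s2=0 s7=0 s0=0 s1=0 s6=0 s3=1 clk=0
  Δ1: clk:0→1
  Δ2: s0:0→1
  Δ3: s5:0→1
  Δ4: s1:0→1
  Δ5: s6:0→1
  (5Δ to stable)
t=9 Δ0: s4=1 s5=1 s2=0 s7=0 s0=1 s1=1 s6=1 s3=1 clk=1
  Δ1: s3:1→0, clk:1→0
  (1Δ to stable)
t=10 Δ0: s4=1 s5=1 s2=0 s7=0 s0=1 s1=1 s6=1 s3=0 clk=0
  Δ1: clk:0→1
  Δ2: s4:1→0
  (2Δ to stable)
t=11 Δ0: s4=0 s5=1 s2=0 s7=0 s0=1 s1=1 s6=1 s3=0 clk=1
  Δ1: s2:0→1, clk:1→0
  Δ2: s6:1→0
  (2Δ to stable)
t=12 Δ0: s4=0 s5=1 s2=1 s7=0 s0=1 s1=1 s6=0 s3=0 clk=0
  Δ1: s2:1→0, clk:0→1
  Δ2: s4:0→1, s6:0→1
  (2Δ to stable)
t=13 Δ0: s4=1 s5=1 s2=0 s7=0 s0=1 s1=1 s6=1 s3=0 clk=1
  Δ1: s2:0→1, clk:1→0
  Δ2: s7:0→1, s6:1→0
  (2Δ to stable)
t=14 Δ0: s4=1 s5=1 s2=1 s7=1 s0=1 s1=1 s6=0 s3=0 clk=0
  Δ1: clk:0→1
  (1Δ to stable)
t=15 Δ0: s4=1 s5=1 s2=1 s7=1 s0=1 s1=1 s6=0 s3=0 clk=1
  Δ1: s2:1→0, clk:1→0
  Δ2: s7:1→0, s6:0→1
  (2Δ to stable)
t=16 Δ0: s4=1 s5=1 s2=0 s7=0 s0=1 s1=1 s6=1 s3=0 clk=0
  Δ1: s3:0→1, clk:0→1
  Δ2: s4:1→0, s0:1→0
  Δ3: s5:1→0
  Δ4: s1:1→0
  Δ5: s6:1→0
  (5Δ to stable)
t=17 Δ0: s4=0 s5=0 s2=0 s7=0 s0=0 s1=0 s6=0 s3=1 clk=1
  Δ1: clk:1→0
  (1Δ to stable)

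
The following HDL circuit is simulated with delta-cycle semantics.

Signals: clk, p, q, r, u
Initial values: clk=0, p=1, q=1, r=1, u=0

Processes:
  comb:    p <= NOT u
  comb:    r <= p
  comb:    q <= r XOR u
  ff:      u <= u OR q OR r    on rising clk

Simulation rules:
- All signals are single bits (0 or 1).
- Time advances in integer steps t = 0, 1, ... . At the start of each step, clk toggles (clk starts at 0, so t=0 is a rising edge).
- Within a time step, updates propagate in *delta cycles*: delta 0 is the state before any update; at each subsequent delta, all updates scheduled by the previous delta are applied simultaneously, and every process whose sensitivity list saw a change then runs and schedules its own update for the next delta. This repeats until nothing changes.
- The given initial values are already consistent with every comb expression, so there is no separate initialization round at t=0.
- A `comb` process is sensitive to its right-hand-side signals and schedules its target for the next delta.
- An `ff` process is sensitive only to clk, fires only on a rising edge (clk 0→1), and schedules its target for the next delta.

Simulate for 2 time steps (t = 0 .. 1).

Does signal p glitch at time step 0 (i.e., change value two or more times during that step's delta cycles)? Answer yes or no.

t=0 Δ0: r=1 u=0 p=1 clk=0 q=1
  Δ1: clk:0→1
  Δ2: u:0→1
  Δ3: p:1→0, q:1→0
  Δ4: r:1→0
  Δ5: q:0→1
  (5Δ to stable)
t=1 Δ0: r=0 u=1 p=0 clk=1 q=1
  Δ1: clk:1→0
  (1Δ to stable)

no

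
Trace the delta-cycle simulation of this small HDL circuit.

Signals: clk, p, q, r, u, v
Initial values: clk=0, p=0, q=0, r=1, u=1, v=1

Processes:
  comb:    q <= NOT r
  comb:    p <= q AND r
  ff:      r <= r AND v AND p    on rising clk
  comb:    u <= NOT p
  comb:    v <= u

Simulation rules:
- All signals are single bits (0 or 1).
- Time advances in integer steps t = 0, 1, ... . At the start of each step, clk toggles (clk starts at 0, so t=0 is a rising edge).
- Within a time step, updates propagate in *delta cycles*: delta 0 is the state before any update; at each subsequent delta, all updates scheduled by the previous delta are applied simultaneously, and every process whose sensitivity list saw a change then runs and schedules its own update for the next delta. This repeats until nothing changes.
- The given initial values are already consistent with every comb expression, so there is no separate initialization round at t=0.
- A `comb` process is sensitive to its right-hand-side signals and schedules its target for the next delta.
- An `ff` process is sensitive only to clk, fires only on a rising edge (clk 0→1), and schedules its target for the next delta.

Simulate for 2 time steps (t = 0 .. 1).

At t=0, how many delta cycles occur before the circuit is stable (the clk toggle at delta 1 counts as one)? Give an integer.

3

[bits: r,u,p,v,clk,q]
t=0: Δ0=110100 Δ1=110110 Δ2=010110 Δ3=010111 | 3Δ
t=1: Δ0=010111 Δ1=010101 | 1Δ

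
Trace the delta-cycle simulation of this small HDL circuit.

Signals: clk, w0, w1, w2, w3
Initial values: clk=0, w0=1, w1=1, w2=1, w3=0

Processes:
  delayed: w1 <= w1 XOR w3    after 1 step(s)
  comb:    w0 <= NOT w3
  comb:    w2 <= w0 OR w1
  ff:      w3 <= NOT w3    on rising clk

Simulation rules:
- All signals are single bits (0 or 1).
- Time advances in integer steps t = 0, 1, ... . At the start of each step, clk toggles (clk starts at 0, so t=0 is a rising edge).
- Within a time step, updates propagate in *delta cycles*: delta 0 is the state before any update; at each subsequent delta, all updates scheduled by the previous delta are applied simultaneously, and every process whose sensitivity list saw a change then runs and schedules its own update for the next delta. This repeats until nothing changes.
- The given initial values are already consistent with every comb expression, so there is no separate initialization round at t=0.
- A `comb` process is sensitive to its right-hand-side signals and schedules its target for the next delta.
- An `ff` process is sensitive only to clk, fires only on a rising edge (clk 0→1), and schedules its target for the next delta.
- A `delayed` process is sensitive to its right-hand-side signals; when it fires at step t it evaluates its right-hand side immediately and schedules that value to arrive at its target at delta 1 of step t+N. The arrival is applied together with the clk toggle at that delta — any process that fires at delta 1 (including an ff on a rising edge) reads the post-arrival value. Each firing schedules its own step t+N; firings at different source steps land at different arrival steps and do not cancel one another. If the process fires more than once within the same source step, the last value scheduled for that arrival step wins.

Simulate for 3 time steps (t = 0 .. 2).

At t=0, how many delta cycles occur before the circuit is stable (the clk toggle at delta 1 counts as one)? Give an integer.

3

[bits: w2,w0,w3,clk,w1]
t=0: Δ0=11001 Δ1=11011 Δ2=11111 Δ3=10111 | 3Δ
t=1: Δ0=10111 Δ1=10100 Δ2=00100 | 2Δ
t=2: Δ0=00100 Δ1=00111 Δ2=10011 Δ3=11011 | 3Δ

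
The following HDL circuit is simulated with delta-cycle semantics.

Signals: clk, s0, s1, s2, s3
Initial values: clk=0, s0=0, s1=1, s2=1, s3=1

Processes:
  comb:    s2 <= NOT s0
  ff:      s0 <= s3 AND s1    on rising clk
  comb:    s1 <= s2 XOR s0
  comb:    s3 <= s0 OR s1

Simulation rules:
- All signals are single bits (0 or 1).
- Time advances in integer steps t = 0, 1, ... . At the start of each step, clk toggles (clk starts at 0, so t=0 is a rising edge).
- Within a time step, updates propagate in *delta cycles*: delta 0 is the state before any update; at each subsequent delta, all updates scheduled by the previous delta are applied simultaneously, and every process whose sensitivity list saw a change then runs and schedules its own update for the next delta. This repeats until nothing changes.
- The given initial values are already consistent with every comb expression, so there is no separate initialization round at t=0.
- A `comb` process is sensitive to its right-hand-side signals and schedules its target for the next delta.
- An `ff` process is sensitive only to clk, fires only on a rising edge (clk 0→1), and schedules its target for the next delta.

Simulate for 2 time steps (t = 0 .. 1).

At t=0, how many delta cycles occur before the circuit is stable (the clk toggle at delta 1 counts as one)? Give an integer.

t0.Δ0 s1=1 s2=1 s0=0 clk=0 s3=1
t0.Δ1 s1=1 s2=1 s0=0 clk=1 s3=1
t0.Δ2 s1=1 s2=1 s0=1 clk=1 s3=1
t0.Δ3 s1=0 s2=0 s0=1 clk=1 s3=1
t0.Δ4 s1=1 s2=0 s0=1 clk=1 s3=1
t1.Δ0 s1=1 s2=0 s0=1 clk=1 s3=1
t1.Δ1 s1=1 s2=0 s0=1 clk=0 s3=1

4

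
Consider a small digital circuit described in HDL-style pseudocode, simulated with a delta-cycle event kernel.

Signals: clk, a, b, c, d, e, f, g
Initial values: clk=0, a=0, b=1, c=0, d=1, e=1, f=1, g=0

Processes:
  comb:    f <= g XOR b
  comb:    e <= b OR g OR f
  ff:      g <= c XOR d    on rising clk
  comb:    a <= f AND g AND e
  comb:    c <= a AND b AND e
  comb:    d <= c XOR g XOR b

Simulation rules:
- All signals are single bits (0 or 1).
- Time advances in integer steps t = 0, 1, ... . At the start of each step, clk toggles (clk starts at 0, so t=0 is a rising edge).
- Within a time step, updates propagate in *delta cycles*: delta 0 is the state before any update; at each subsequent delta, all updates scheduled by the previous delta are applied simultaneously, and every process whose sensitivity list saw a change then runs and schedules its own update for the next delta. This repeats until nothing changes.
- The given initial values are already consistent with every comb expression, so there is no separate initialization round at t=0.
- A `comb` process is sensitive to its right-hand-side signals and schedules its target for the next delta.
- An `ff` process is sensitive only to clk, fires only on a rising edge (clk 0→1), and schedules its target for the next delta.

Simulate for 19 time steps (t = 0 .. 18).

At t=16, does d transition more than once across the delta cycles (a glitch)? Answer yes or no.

t=0 Δ0: a=0 e=1 d=1 f=1 g=0 clk=0 b=1 c=0
  Δ1: clk:0→1
  Δ2: g:0→1
  Δ3: a:0→1, d:1→0, f:1→0
  Δ4: a:1→0, c:0→1
  Δ5: d:0→1, c:1→0
  Δ6: d:1→0
  (6Δ to stable)
t=1 Δ0: a=0 e=1 d=0 f=0 g=1 clk=1 b=1 c=0
  Δ1: clk:1→0
  (1Δ to stable)
t=2 Δ0: a=0 e=1 d=0 f=0 g=1 clk=0 b=1 c=0
  Δ1: clk:0→1
  Δ2: g:1→0
  Δ3: d:0→1, f:0→1
  (3Δ to stable)
t=3 Δ0: a=0 e=1 d=1 f=1 g=0 clk=1 b=1 c=0
  Δ1: clk:1→0
  (1Δ to stable)
t=4 Δ0: a=0 e=1 d=1 f=1 g=0 clk=0 b=1 c=0
  Δ1: clk:0→1
  Δ2: g:0→1
  Δ3: a:0→1, d:1→0, f:1→0
  Δ4: a:1→0, c:0→1
  Δ5: d:0→1, c:1→0
  Δ6: d:1→0
  (6Δ to stable)
t=5 Δ0: a=0 e=1 d=0 f=0 g=1 clk=1 b=1 c=0
  Δ1: clk:1→0
  (1Δ to stable)
t=6 Δ0: a=0 e=1 d=0 f=0 g=1 clk=0 b=1 c=0
  Δ1: clk:0→1
  Δ2: g:1→0
  Δ3: d:0→1, f:0→1
  (3Δ to stable)
t=7 Δ0: a=0 e=1 d=1 f=1 g=0 clk=1 b=1 c=0
  Δ1: clk:1→0
  (1Δ to stable)
t=8 Δ0: a=0 e=1 d=1 f=1 g=0 clk=0 b=1 c=0
  Δ1: clk:0→1
  Δ2: g:0→1
  Δ3: a:0→1, d:1→0, f:1→0
  Δ4: a:1→0, c:0→1
  Δ5: d:0→1, c:1→0
  Δ6: d:1→0
  (6Δ to stable)
t=9 Δ0: a=0 e=1 d=0 f=0 g=1 clk=1 b=1 c=0
  Δ1: clk:1→0
  (1Δ to stable)
t=10 Δ0: a=0 e=1 d=0 f=0 g=1 clk=0 b=1 c=0
  Δ1: clk:0→1
  Δ2: g:1→0
  Δ3: d:0→1, f:0→1
  (3Δ to stable)
t=11 Δ0: a=0 e=1 d=1 f=1 g=0 clk=1 b=1 c=0
  Δ1: clk:1→0
  (1Δ to stable)
t=12 Δ0: a=0 e=1 d=1 f=1 g=0 clk=0 b=1 c=0
  Δ1: clk:0→1
  Δ2: g:0→1
  Δ3: a:0→1, d:1→0, f:1→0
  Δ4: a:1→0, c:0→1
  Δ5: d:0→1, c:1→0
  Δ6: d:1→0
  (6Δ to stable)
t=13 Δ0: a=0 e=1 d=0 f=0 g=1 clk=1 b=1 c=0
  Δ1: clk:1→0
  (1Δ to stable)
t=14 Δ0: a=0 e=1 d=0 f=0 g=1 clk=0 b=1 c=0
  Δ1: clk:0→1
  Δ2: g:1→0
  Δ3: d:0→1, f:0→1
  (3Δ to stable)
t=15 Δ0: a=0 e=1 d=1 f=1 g=0 clk=1 b=1 c=0
  Δ1: clk:1→0
  (1Δ to stable)
t=16 Δ0: a=0 e=1 d=1 f=1 g=0 clk=0 b=1 c=0
  Δ1: clk:0→1
  Δ2: g:0→1
  Δ3: a:0→1, d:1→0, f:1→0
  Δ4: a:1→0, c:0→1
  Δ5: d:0→1, c:1→0
  Δ6: d:1→0
  (6Δ to stable)
t=17 Δ0: a=0 e=1 d=0 f=0 g=1 clk=1 b=1 c=0
  Δ1: clk:1→0
  (1Δ to stable)
t=18 Δ0: a=0 e=1 d=0 f=0 g=1 clk=0 b=1 c=0
  Δ1: clk:0→1
  Δ2: g:1→0
  Δ3: d:0→1, f:0→1
  (3Δ to stable)

yes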